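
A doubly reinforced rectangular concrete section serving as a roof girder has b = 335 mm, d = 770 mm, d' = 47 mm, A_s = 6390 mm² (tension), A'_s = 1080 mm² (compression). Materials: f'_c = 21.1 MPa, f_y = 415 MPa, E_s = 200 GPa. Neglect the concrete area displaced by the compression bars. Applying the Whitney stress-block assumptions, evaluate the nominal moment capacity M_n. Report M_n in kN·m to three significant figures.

M_n ≈ 1620 kN·m

Assume both tension and compression steel yield.
Net tension couple steel: A_s − A'_s = 5310 mm².
a = (A_s − A'_s) f_y / (0.85 f'_c b) = 2203650/(0.85 × 21.1 × 335) = 366.77 mm.
c = a/β₁ = 366.77/0.85 = 431.49 mm; ε'_s = 0.003(c − d')/c = 0.0027 ≥ f_y/E_s = 0.0021, so compression steel does yield.
M_n = (A_s − A'_s) f_y (d − a/2) + A'_s f_y (d − d') = [2203650 × (770 − 183.385) + 448200 × (770 − 47)] × 10⁻⁶ = 1292.69 + 324.05 = 1616.74 kN·m.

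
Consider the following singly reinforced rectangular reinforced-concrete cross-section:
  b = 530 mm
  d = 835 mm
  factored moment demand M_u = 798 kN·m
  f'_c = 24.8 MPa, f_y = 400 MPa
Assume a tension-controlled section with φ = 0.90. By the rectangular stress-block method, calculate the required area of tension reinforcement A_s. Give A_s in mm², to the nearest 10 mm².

A_s ≈ 2830 mm²

M_n = M_u/φ = 798/0.90 = 886.667 kN·m.
With M_n = 0.85 f'_c a b (d − a/2), solve the quadratic for a:
a = d − √(d² − 2M_n/(0.85 f'_c b)) = 835 − √(835² − 2 × 886.667×10⁶/(0.85 × 24.8 × 530)) = 101.17 mm.
A_s = 0.85 f'_c a b / f_y = 0.85 × 24.8 × 101.17 × 530 / 400 = 2825.8 mm².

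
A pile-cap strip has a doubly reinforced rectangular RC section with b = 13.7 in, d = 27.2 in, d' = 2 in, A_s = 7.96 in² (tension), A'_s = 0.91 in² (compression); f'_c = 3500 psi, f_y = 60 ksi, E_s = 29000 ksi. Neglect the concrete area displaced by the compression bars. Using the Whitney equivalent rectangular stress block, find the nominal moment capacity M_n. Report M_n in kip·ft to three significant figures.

Assume both steels yield.
a = (A_s − A'_s) f_y/(0.85 f'_c b) = (7.96 − 0.91) × 60/(0.85 × 3.5 × 13.7) = 10.378 in.
c = a/β₁ = 10.378/0.85 = 12.209 in; ε'_s = 0.003(c − d')/c = 0.0025 ≥ ε_y = 0.0021, so the compression steel yields.
M_n = (A_s − A'_s) f_y (d − a/2) + A'_s f_y (d − d') = 423 × (27.2 − 5.189) + 54.6 × (27.2 − 2) = 9310.7 + 1375.9 = 10686.6 kip·in = 10686.6/12 = 890.55 kip·ft.

M_n ≈ 891 kip·ft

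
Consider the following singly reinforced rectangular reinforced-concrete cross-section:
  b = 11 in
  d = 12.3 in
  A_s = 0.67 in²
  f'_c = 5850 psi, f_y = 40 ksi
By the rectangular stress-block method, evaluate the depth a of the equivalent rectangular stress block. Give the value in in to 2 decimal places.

a ≈ 0.49 in

T = A_s f_y = 0.67 × 40 = 26.8 kips.
a = T/(0.85 f'_c b) = 26.8/(0.85 × 5.85 × 11) = 0.49 in.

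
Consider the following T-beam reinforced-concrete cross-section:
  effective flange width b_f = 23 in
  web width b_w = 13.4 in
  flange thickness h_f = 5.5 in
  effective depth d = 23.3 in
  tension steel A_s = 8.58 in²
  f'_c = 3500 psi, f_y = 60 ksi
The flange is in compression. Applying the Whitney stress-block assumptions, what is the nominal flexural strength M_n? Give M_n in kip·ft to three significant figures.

Tension: T = A_s f_y = 8.58 × 60 = 514.8 kips.
Try a within the flange: a = T/(0.85 f'_c b_f) = 514.8/(0.85 × 3.5 × 23) = 7.524 in.
a = 7.524 > h_f = 5.5 in: the block extends into the web. Split into flange-overhang and web parts.
C_f = 0.85 f'_c (b_f − b_w) h_f = 0.85 × 3.5 × (23 − 13.4) × 5.5 = 157.1 kips.
Remaining web compression depth: a_w = (T − C_f)/(0.85 f'_c b_w) = (514.8 − 157.1)/(0.85 × 3.5 × 13.4) = 8.973 in.
M_n = C_f(d − h_f/2) + (T − C_f)(d − a_w/2) = 157.1 × (23.3 − 2.75) + 357.7 × (23.3 − 4.4865) = 3228.4 + 6729.6 = 9958.0 kip·in.
M_n = 9958.0/12 = 829.83 kip·ft.

M_n ≈ 830 kip·ft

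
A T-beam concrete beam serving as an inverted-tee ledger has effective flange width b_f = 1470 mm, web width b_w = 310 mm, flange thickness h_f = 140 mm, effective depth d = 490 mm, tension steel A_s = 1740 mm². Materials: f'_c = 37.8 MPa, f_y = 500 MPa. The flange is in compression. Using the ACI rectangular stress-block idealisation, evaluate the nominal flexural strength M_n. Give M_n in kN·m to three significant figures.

Tension: T = A_s f_y = 1740 × 500 = 870000 N.
Try a within the flange: a = T/(0.85 f'_c b_f) = 870000/(0.85 × 37.8 × 1470) = 18.42 mm.
Since a = 18.42 ≤ h_f = 140 mm, the stress block lies entirely in the flange; analyse as a rectangular beam of width b_f.
M_n = T(d − a/2) = 870000 × (490 − 9.21) = 418.29 × 10⁶ N·mm.
M_n = 418.29 kN·m.

M_n ≈ 418 kN·m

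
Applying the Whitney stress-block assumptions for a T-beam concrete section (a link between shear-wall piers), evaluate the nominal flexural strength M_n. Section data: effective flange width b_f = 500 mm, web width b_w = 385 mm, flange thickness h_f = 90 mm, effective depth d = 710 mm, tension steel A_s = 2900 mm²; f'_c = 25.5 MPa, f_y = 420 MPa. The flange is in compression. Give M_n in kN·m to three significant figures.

Tension: T = A_s f_y = 2900 × 420 = 1218000 N.
Try a within the flange: a = T/(0.85 f'_c b_f) = 1218000/(0.85 × 25.5 × 500) = 112.39 mm.
a = 112.39 > h_f = 90 mm: the block extends into the web. Split into flange-overhang and web parts.
C_f = 0.85 f'_c (b_f − b_w) h_f = 0.85 × 25.5 × (500 − 385) × 90 = 224336 N.
Remaining web compression depth: a_w = (T − C_f)/(0.85 f'_c b_w) = (1218000 − 224336)/(0.85 × 25.5 × 385) = 119.07 mm.
M_n = C_f(d − h_f/2) + (T − C_f)(d − a_w/2) = 224336 × (710 − 45) + 993664 × (710 − 59.535) = 149.18 + 646.34 = 795.52 × 10⁶ N·mm.
M_n = 795.52 kN·m.

M_n ≈ 796 kN·m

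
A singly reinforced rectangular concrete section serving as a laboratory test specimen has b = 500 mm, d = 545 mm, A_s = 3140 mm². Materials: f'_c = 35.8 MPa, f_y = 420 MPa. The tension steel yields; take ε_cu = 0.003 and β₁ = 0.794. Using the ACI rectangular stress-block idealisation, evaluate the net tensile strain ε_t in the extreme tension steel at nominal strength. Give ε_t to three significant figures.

a = A_s f_y/(0.85 f'_c b) = 86.68 mm.
β₁ = 0.794, so c = a/β₁ = 86.68/0.794 = 109.17 mm.
From the linear strain diagram with ε_cu = 0.003: ε_t = 0.003 (d − c)/c = 0.003 × (545 − 109.17)/109.17 = 0.0120.
Since ε_t ≥ 0.005, the section is tension-controlled.

ε_t ≈ 0.0120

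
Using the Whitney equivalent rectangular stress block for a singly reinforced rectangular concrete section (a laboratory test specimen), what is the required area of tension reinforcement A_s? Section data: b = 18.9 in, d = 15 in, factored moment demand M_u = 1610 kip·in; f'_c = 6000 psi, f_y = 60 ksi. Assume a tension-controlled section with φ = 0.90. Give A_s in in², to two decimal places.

A_s ≈ 2.08 in²

M_n = M_u/φ = 1610/0.90 = 1788.89 kip·in.
From M_n = 0.85 f'_c a b (d − a/2):
a = d − √(d² − 2M_n/(0.85 f'_c b)) = 15 − √(15² − 2 × 1788.89/(0.85 × 6 × 18.9)) = 1.293 in.
A_s = 0.85 f'_c a b / f_y = 0.85 × 6 × 1.293 × 18.9 / 60 = 2.077 in².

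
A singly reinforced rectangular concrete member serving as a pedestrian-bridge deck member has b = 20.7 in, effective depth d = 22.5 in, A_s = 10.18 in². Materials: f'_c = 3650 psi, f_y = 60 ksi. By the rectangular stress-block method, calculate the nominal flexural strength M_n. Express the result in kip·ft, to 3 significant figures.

M_n ≈ 903 kip·ft

T = A_s f_y = 10.18 × 60 = 610.8 kips.
a = T/(0.85 f'_c b) = 610.8/(0.85 × 3.65 × 20.7) = 9.511 in.
M_n = T(d − a/2) = 610.8 × (22.5 − 4.7555) = 10838.3 kip·in = 10838.3/12 = 903.19 kip·ft.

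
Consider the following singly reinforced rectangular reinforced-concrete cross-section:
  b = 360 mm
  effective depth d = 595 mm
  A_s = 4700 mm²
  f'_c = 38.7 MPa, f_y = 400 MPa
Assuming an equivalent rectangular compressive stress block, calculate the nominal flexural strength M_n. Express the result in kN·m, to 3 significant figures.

M_n ≈ 969 kN·m

T = A_s f_y = 4700 × 400 = 1880000 N = 1880 kN.
From C = T: a = T/(0.85 f'_c b) = 1880000/(0.85 × 38.7 × 360) = 158.75 mm.
M_n = T(d − a/2) = 1880 kN × (595 − 79.375) mm = 969.38 kN·m.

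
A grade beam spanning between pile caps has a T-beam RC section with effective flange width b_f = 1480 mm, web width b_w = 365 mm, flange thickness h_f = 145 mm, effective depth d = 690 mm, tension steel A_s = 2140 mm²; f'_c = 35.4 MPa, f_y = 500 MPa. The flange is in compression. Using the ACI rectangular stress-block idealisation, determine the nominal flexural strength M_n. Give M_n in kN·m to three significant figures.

M_n ≈ 725 kN·m

Tension: T = A_s f_y = 2140 × 500 = 1070000 N.
Try a within the flange: a = T/(0.85 f'_c b_f) = 1070000/(0.85 × 35.4 × 1480) = 24.03 mm.
Since a = 24.03 ≤ h_f = 145 mm, the stress block lies entirely in the flange; analyse as a rectangular beam of width b_f.
M_n = T(d − a/2) = 1070000 × (690 − 12.015) = 725.44 × 10⁶ N·mm.
M_n = 725.44 kN·m.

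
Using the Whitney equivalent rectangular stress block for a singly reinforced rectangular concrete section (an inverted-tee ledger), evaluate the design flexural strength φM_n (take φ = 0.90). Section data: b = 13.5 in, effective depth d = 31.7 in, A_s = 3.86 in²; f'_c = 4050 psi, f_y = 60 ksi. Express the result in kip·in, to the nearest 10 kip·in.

φM_n ≈ 6090 kip·in

T = A_s f_y = 3.86 × 60 = 231.6 kips.
a = T/(0.85 f'_c b) = 231.6/(0.85 × 4.05 × 13.5) = 4.983 in.
M_n = T(d − a/2) = 231.6 × (31.7 − 2.4915) = 6764.7 kip·in.
φM_n = 0.90 × 6764.7 = 6088.2 kip·in.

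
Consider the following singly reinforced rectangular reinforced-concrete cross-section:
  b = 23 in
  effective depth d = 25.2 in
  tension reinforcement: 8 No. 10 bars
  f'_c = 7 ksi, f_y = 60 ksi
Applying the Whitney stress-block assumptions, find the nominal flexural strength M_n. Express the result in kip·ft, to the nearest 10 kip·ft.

M_n ≈ 1170 kip·ft

A_s = 8 × 1.27 = 10.16 in².
T = A_s f_y = 10.16 × 60 = 609.6 kips.
a = T/(0.85 f'_c b) = 609.6/(0.85 × 7 × 23) = 4.455 in.
M_n = T(d − a/2) = 609.6 × (25.2 − 2.2275) = 14004.0 kip·in = 14004.0/12 = 1167.00 kip·ft.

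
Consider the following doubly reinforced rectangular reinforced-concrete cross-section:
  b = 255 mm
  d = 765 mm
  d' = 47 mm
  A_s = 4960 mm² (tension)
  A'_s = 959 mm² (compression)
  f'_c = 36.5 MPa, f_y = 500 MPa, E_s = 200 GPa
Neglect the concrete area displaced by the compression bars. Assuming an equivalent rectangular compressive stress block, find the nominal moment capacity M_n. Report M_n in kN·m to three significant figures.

M_n ≈ 1620 kN·m

Assume both tension and compression steel yield.
Net tension couple steel: A_s − A'_s = 4001 mm².
a = (A_s − A'_s) f_y / (0.85 f'_c b) = 2000500/(0.85 × 36.5 × 255) = 252.86 mm.
c = a/β₁ = 252.86/0.789 = 320.48 mm; ε'_s = 0.003(c − d')/c = 0.0026 ≥ f_y/E_s = 0.0025, so compression steel does yield.
M_n = (A_s − A'_s) f_y (d − a/2) + A'_s f_y (d − d') = [2000500 × (765 − 126.43) + 479500 × (765 − 47)] × 10⁻⁶ = 1277.46 + 344.28 = 1621.74 kN·m.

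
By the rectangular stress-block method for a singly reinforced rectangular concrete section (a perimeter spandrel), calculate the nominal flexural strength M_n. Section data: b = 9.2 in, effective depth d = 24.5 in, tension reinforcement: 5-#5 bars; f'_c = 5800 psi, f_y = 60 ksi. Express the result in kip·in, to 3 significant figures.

A_s = 5 × 0.31 = 1.55 in².
T = A_s f_y = 1.55 × 60 = 93 kips.
a = T/(0.85 f'_c b) = 93/(0.85 × 5.8 × 9.2) = 2.050 in.
M_n = T(d − a/2) = 93 × (24.5 − 1.025) = 2183.2 kip·in.

M_n ≈ 2180 kip·in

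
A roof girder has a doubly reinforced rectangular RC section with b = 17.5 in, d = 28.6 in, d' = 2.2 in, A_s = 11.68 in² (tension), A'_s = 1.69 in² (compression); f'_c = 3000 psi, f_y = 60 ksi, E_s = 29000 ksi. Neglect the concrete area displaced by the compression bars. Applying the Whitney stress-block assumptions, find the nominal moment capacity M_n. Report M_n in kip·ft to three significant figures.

Assume both steels yield.
a = (A_s − A'_s) f_y/(0.85 f'_c b) = (11.68 − 1.69) × 60/(0.85 × 3 × 17.5) = 13.432 in.
c = a/β₁ = 13.432/0.85 = 15.802 in; ε'_s = 0.003(c − d')/c = 0.0026 ≥ ε_y = 0.0021, so the compression steel yields.
M_n = (A_s − A'_s) f_y (d − a/2) + A'_s f_y (d − d') = 599.4 × (28.6 − 6.716) + 101.4 × (28.6 − 2.2) = 13117.3 + 2677.0 = 15794.3 kip·in = 15794.3/12 = 1316.19 kip·ft.

M_n ≈ 1320 kip·ft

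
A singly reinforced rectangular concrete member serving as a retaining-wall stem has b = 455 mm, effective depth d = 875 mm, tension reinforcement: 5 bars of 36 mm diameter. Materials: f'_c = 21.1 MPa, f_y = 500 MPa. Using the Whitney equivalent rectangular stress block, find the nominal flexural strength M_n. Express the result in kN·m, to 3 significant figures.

A_s = 5 × 1018 = 5090 mm².
T = A_s f_y = 5090 × 500 = 2545000 N = 2545 kN.
From C = T: a = T/(0.85 f'_c b) = 2545000/(0.85 × 21.1 × 455) = 311.87 mm.
M_n = T(d − a/2) = 2545 kN × (875 − 155.935) mm = 1830.02 kN·m.

M_n ≈ 1830 kN·m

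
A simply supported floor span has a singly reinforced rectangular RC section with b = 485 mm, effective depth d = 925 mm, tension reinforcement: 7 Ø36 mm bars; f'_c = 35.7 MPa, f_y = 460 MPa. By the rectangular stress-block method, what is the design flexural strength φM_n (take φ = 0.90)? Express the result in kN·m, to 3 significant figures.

φM_n ≈ 2400 kN·m

A_s = 7 × 1018 = 7126 mm².
T = A_s f_y = 7126 × 460 = 3277960 N = 3277.96 kN.
From C = T: a = T/(0.85 f'_c b) = 3277960/(0.85 × 35.7 × 485) = 222.73 mm.
M_n = T(d − a/2) = 3277.96 kN × (925 − 111.365) mm = 2667.06 kN·m.
φM_n = 0.90 × 2667.06 = 2400.35 kN·m.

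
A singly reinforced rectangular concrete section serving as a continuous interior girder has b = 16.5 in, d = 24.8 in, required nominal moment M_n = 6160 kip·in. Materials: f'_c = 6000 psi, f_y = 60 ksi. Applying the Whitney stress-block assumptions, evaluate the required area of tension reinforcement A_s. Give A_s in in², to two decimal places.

A_s ≈ 4.42 in²

From M_n = 0.85 f'_c a b (d − a/2):
a = d − √(d² − 2M_n/(0.85 f'_c b)) = 24.8 − √(24.8² − 2 × 6160/(0.85 × 6 × 16.5)) = 3.152 in.
A_s = 0.85 f'_c a b / f_y = 0.85 × 6 × 3.152 × 16.5 / 60 = 4.421 in².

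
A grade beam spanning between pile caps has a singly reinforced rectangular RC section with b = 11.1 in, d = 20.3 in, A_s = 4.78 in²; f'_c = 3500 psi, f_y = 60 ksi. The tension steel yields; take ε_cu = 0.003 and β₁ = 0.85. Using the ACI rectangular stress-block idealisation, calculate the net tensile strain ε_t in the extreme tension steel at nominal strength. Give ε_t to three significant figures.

a = A_s f_y/(0.85 f'_c b) = 8.685 in.
β₁ = 0.85, so c = a/β₁ = 8.685/0.85 = 10.218 in.
From the linear strain diagram with ε_cu = 0.003: ε_t = 0.003 (d − c)/c = 0.003 × (20.3 − 10.218)/10.218 = 0.00296.
ε_t < 0.004 — the section is over-reinforced for flexure under ACI limits.

ε_t ≈ 0.00296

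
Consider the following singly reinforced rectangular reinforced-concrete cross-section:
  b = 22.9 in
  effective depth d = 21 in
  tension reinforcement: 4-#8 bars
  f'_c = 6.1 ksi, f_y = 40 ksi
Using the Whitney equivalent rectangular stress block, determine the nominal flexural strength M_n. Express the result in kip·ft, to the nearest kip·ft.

A_s = 4 × 0.79 = 3.16 in².
T = A_s f_y = 3.16 × 40 = 126.4 kips.
a = T/(0.85 f'_c b) = 126.4/(0.85 × 6.1 × 22.9) = 1.065 in.
M_n = T(d − a/2) = 126.4 × (21 − 0.5325) = 2587.1 kip·in = 2587.1/12 = 215.59 kip·ft.

M_n ≈ 216 kip·ft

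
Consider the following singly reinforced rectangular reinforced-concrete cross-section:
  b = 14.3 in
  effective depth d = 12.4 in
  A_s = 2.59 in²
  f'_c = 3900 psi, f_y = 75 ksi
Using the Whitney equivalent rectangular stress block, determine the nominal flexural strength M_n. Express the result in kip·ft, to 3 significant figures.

M_n ≈ 168 kip·ft

T = A_s f_y = 2.59 × 75 = 194.25 kips.
a = T/(0.85 f'_c b) = 194.25/(0.85 × 3.9 × 14.3) = 4.098 in.
M_n = T(d − a/2) = 194.25 × (12.4 − 2.049) = 2010.7 kip·in = 2010.7/12 = 167.56 kip·ft.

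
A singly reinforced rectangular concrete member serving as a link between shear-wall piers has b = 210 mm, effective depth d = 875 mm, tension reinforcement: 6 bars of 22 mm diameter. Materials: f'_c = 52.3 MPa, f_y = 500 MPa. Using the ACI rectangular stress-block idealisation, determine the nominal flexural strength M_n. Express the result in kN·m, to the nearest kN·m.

M_n ≈ 928 kN·m

A_s = 6 × 380 = 2280 mm².
T = A_s f_y = 2280 × 500 = 1140000 N = 1140 kN.
From C = T: a = T/(0.85 f'_c b) = 1140000/(0.85 × 52.3 × 210) = 122.11 mm.
M_n = T(d − a/2) = 1140 kN × (875 − 61.055) mm = 927.90 kN·m.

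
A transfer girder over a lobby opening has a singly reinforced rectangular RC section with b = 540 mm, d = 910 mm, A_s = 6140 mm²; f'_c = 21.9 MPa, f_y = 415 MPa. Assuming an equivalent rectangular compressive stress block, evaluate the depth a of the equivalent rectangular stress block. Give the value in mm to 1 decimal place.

T = A_s f_y = 6140 × 415 = 2548100 N = 2548.1 kN.
Setting C = 0.85 f'_c a b equal to T: a = 2548100/(0.85 × 21.9 × 540) = 253.5 mm.

a ≈ 253.5 mm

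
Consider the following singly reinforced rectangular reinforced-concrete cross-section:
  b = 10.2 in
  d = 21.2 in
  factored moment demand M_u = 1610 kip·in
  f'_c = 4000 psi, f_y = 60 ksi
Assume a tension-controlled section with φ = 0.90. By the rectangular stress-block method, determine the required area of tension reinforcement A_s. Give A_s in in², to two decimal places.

A_s ≈ 1.50 in²

M_n = M_u/φ = 1610/0.90 = 1788.89 kip·in.
From M_n = 0.85 f'_c a b (d − a/2):
a = d − √(d² − 2M_n/(0.85 f'_c b)) = 21.2 − √(21.2² − 2 × 1788.89/(0.85 × 4 × 10.2)) = 2.592 in.
A_s = 0.85 f'_c a b / f_y = 0.85 × 4 × 2.592 × 10.2 / 60 = 1.498 in².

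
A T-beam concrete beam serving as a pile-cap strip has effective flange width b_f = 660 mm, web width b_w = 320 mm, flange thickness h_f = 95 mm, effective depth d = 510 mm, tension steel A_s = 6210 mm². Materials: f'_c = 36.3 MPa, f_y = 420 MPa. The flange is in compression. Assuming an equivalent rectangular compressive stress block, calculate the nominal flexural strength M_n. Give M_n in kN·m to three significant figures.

Tension: T = A_s f_y = 6210 × 420 = 2608200 N.
Try a within the flange: a = T/(0.85 f'_c b_f) = 2608200/(0.85 × 36.3 × 660) = 128.08 mm.
a = 128.08 > h_f = 95 mm: the block extends into the web. Split into flange-overhang and web parts.
C_f = 0.85 f'_c (b_f − b_w) h_f = 0.85 × 36.3 × (660 − 320) × 95 = 996617 N.
Remaining web compression depth: a_w = (T − C_f)/(0.85 f'_c b_w) = (2608200 − 996617)/(0.85 × 36.3 × 320) = 163.22 mm.
M_n = C_f(d − h_f/2) + (T − C_f)(d − a_w/2) = 996617 × (510 − 47.5) + 1611583 × (510 − 81.61) = 460.94 + 690.39 = 1151.33 × 10⁶ N·mm.
M_n = 1151.33 kN·m.

M_n ≈ 1150 kN·m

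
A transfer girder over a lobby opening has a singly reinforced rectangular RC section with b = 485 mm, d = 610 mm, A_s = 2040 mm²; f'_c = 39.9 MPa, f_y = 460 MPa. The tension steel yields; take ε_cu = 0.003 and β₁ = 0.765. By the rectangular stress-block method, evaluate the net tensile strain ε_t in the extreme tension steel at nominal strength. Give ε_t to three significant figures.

ε_t ≈ 0.0215

a = A_s f_y/(0.85 f'_c b) = 57.05 mm.
β₁ = 0.765, so c = a/β₁ = 57.05/0.765 = 74.58 mm.
From the linear strain diagram with ε_cu = 0.003: ε_t = 0.003 (d − c)/c = 0.003 × (610 − 74.58)/74.58 = 0.0215.
Since ε_t ≥ 0.005, the section is tension-controlled.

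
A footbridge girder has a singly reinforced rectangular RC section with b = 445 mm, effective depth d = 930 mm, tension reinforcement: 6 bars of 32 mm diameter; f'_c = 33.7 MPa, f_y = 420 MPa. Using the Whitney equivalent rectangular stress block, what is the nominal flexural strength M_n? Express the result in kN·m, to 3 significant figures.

A_s = 6 × 804 = 4824 mm².
T = A_s f_y = 4824 × 420 = 2026080 N = 2026.08 kN.
From C = T: a = T/(0.85 f'_c b) = 2026080/(0.85 × 33.7 × 445) = 158.95 mm.
M_n = T(d − a/2) = 2026.08 kN × (930 − 79.475) mm = 1723.23 kN·m.

M_n ≈ 1720 kN·m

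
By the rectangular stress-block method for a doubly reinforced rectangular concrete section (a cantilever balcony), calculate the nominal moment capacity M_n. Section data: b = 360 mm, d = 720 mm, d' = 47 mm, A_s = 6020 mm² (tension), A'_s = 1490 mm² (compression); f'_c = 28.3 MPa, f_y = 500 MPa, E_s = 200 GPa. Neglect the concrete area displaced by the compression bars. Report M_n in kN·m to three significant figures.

Assume both tension and compression steel yield.
Net tension couple steel: A_s − A'_s = 4530 mm².
a = (A_s − A'_s) f_y / (0.85 f'_c b) = 2265000/(0.85 × 28.3 × 360) = 261.55 mm.
c = a/β₁ = 261.55/0.848 = 308.43 mm; ε'_s = 0.003(c − d')/c = 0.0025 ≥ f_y/E_s = 0.0025, so compression steel does yield.
M_n = (A_s − A'_s) f_y (d − a/2) + A'_s f_y (d − d') = [2265000 × (720 − 130.775) + 745000 × (720 − 47)] × 10⁻⁶ = 1334.59 + 501.39 = 1835.98 kN·m.

M_n ≈ 1840 kN·m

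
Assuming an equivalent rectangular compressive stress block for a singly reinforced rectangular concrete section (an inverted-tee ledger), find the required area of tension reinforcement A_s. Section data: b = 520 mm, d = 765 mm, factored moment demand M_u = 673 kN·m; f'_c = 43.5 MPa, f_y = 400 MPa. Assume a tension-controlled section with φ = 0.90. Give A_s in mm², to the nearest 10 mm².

A_s ≈ 2530 mm²

M_n = M_u/φ = 673/0.90 = 747.778 kN·m.
With M_n = 0.85 f'_c a b (d − a/2), solve the quadratic for a:
a = d − √(d² − 2M_n/(0.85 f'_c b)) = 765 − √(765² − 2 × 747.778×10⁶/(0.85 × 43.5 × 520)) = 52.65 mm.
A_s = 0.85 f'_c a b / f_y = 0.85 × 43.5 × 52.65 × 520 / 400 = 2530.8 mm².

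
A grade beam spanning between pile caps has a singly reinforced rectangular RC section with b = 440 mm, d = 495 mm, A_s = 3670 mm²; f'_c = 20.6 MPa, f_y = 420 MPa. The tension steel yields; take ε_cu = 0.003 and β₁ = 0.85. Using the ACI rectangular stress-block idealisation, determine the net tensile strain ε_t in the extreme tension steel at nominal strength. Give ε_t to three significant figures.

a = A_s f_y/(0.85 f'_c b) = 200.07 mm.
β₁ = 0.85, so c = a/β₁ = 200.07/0.85 = 235.38 mm.
From the linear strain diagram with ε_cu = 0.003: ε_t = 0.003 (d − c)/c = 0.003 × (495 − 235.38)/235.38 = 0.00331.
ε_t < 0.004 — the section is over-reinforced for flexure under ACI limits.

ε_t ≈ 0.00331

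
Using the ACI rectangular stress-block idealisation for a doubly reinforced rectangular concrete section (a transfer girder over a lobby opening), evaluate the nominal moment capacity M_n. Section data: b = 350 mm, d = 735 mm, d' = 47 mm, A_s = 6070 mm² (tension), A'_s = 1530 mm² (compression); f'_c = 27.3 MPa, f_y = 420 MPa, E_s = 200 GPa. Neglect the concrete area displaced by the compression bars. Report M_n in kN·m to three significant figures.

Assume both tension and compression steel yield.
Net tension couple steel: A_s − A'_s = 4540 mm².
a = (A_s − A'_s) f_y / (0.85 f'_c b) = 1906800/(0.85 × 27.3 × 350) = 234.78 mm.
c = a/β₁ = 234.78/0.85 = 276.21 mm; ε'_s = 0.003(c − d')/c = 0.0025 ≥ f_y/E_s = 0.0021, so compression steel does yield.
M_n = (A_s − A'_s) f_y (d − a/2) + A'_s f_y (d − d') = [1906800 × (735 − 117.39) + 642600 × (735 − 47)] × 10⁻⁶ = 1177.66 + 442.11 = 1619.77 kN·m.

M_n ≈ 1620 kN·m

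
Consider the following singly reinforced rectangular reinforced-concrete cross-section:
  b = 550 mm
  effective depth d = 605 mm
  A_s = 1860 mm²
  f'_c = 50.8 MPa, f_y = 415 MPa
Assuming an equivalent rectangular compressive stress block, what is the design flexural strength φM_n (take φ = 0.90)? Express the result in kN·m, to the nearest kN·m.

T = A_s f_y = 1860 × 415 = 771900 N = 771.9 kN.
From C = T: a = T/(0.85 f'_c b) = 771900/(0.85 × 50.8 × 550) = 32.50 mm.
M_n = T(d − a/2) = 771.9 kN × (605 − 16.25) mm = 454.46 kN·m.
φM_n = 0.90 × 454.46 = 409.01 kN·m.

φM_n ≈ 409 kN·m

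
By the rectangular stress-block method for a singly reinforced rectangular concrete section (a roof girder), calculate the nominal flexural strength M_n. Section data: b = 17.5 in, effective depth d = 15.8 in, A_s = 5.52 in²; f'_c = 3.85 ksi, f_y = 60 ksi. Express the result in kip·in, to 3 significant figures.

M_n ≈ 4280 kip·in

T = A_s f_y = 5.52 × 60 = 331.2 kips.
a = T/(0.85 f'_c b) = 331.2/(0.85 × 3.85 × 17.5) = 5.783 in.
M_n = T(d − a/2) = 331.2 × (15.8 − 2.8915) = 4275.3 kip·in.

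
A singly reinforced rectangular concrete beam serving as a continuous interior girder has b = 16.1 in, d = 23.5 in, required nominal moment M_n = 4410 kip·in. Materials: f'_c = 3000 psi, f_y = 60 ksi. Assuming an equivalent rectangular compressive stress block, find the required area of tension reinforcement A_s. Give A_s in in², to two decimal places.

A_s ≈ 3.51 in²

From M_n = 0.85 f'_c a b (d − a/2):
a = d − √(d² − 2M_n/(0.85 f'_c b)) = 23.5 − √(23.5² − 2 × 4410/(0.85 × 3 × 16.1)) = 5.131 in.
A_s = 0.85 f'_c a b / f_y = 0.85 × 3 × 5.131 × 16.1 / 60 = 3.511 in².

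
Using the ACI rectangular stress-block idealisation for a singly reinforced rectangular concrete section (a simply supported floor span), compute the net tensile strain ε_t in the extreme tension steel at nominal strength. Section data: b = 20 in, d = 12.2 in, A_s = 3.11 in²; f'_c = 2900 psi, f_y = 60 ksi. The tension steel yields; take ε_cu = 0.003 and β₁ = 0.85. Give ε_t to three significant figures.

a = A_s f_y/(0.85 f'_c b) = 3.785 in.
β₁ = 0.85, so c = a/β₁ = 3.785/0.85 = 4.453 in.
From the linear strain diagram with ε_cu = 0.003: ε_t = 0.003 (d − c)/c = 0.003 × (12.2 − 4.453)/4.453 = 0.00522.
Since ε_t ≥ 0.005, the section is tension-controlled.

ε_t ≈ 0.00522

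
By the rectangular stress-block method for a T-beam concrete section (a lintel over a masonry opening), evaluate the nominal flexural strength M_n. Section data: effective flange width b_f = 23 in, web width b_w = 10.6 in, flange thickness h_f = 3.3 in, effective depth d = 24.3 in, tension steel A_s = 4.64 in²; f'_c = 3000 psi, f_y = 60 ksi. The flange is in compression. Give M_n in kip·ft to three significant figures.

Tension: T = A_s f_y = 4.64 × 60 = 278.4 kips.
Try a within the flange: a = T/(0.85 f'_c b_f) = 278.4/(0.85 × 3 × 23) = 4.747 in.
a = 4.747 > h_f = 3.3 in: the block extends into the web. Split into flange-overhang and web parts.
C_f = 0.85 f'_c (b_f − b_w) h_f = 0.85 × 3 × (23 − 10.6) × 3.3 = 104.3 kips.
Remaining web compression depth: a_w = (T − C_f)/(0.85 f'_c b_w) = (278.4 − 104.3)/(0.85 × 3 × 10.6) = 6.441 in.
M_n = C_f(d − h_f/2) + (T − C_f)(d − a_w/2) = 104.3 × (24.3 − 1.65) + 174.1 × (24.3 − 3.2205) = 2362.4 + 3669.9 = 6032.3 kip·in.
M_n = 6032.3/12 = 502.69 kip·ft.

M_n ≈ 503 kip·ft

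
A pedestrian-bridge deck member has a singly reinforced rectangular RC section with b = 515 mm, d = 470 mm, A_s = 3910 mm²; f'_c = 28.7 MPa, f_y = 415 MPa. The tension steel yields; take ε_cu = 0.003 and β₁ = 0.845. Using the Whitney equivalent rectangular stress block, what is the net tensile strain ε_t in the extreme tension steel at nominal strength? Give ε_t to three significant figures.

ε_t ≈ 0.00622

a = A_s f_y/(0.85 f'_c b) = 129.16 mm.
β₁ = 0.845, so c = a/β₁ = 129.16/0.845 = 152.85 mm.
From the linear strain diagram with ε_cu = 0.003: ε_t = 0.003 (d − c)/c = 0.003 × (470 − 152.85)/152.85 = 0.00622.
Since ε_t ≥ 0.005, the section is tension-controlled.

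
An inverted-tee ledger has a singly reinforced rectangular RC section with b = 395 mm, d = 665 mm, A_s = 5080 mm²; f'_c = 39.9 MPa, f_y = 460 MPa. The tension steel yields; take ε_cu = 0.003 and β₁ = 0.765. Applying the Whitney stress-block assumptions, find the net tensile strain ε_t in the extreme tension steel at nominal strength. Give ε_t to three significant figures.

ε_t ≈ 0.00575

a = A_s f_y/(0.85 f'_c b) = 174.43 mm.
β₁ = 0.765, so c = a/β₁ = 174.43/0.765 = 228.01 mm.
From the linear strain diagram with ε_cu = 0.003: ε_t = 0.003 (d − c)/c = 0.003 × (665 − 228.01)/228.01 = 0.00575.
Since ε_t ≥ 0.005, the section is tension-controlled.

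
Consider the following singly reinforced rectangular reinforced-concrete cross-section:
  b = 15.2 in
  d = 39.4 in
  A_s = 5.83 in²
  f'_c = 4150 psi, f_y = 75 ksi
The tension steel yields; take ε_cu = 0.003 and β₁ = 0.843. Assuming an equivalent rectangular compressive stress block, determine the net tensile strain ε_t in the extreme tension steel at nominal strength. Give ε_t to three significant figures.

a = A_s f_y/(0.85 f'_c b) = 8.155 in.
β₁ = 0.843, so c = a/β₁ = 8.155/0.843 = 9.674 in.
From the linear strain diagram with ε_cu = 0.003: ε_t = 0.003 (d − c)/c = 0.003 × (39.4 − 9.674)/9.674 = 0.00922.
Since ε_t ≥ 0.005, the section is tension-controlled.

ε_t ≈ 0.00922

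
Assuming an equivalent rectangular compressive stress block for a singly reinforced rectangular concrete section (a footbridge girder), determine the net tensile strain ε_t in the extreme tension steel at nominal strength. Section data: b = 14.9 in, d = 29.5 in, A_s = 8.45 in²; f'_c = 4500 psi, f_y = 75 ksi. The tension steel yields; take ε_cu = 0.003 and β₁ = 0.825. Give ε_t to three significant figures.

a = A_s f_y/(0.85 f'_c b) = 11.120 in.
β₁ = 0.825, so c = a/β₁ = 11.120/0.825 = 13.479 in.
From the linear strain diagram with ε_cu = 0.003: ε_t = 0.003 (d − c)/c = 0.003 × (29.5 − 13.479)/13.479 = 0.00357.
ε_t < 0.004 — the section is over-reinforced for flexure under ACI limits.

ε_t ≈ 0.00357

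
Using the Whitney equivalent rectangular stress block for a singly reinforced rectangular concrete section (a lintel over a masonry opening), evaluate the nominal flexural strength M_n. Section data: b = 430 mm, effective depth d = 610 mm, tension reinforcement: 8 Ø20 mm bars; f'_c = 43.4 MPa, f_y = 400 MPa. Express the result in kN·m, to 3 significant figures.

M_n ≈ 581 kN·m

A_s = 8 × 314 = 2512 mm².
T = A_s f_y = 2512 × 400 = 1004800 N = 1004.8 kN.
From C = T: a = T/(0.85 f'_c b) = 1004800/(0.85 × 43.4 × 430) = 63.34 mm.
M_n = T(d − a/2) = 1004.8 kN × (610 − 31.67) mm = 581.11 kN·m.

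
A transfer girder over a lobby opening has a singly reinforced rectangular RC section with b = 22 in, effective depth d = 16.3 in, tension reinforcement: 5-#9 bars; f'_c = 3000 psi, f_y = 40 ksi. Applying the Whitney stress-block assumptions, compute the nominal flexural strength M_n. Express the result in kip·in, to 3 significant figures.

M_n ≈ 2900 kip·in

A_s = 5 × 1 = 5 in².
T = A_s f_y = 5 × 40 = 200 kips.
a = T/(0.85 f'_c b) = 200/(0.85 × 3 × 22) = 3.565 in.
M_n = T(d − a/2) = 200 × (16.3 − 1.7825) = 2903.5 kip·in.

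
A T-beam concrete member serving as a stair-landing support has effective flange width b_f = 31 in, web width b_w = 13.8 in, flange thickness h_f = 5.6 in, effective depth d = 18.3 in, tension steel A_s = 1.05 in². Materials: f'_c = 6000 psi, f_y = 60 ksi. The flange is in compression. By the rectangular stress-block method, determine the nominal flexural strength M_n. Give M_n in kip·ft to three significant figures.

Tension: T = A_s f_y = 1.05 × 60 = 63 kips.
Try a within the flange: a = T/(0.85 f'_c b_f) = 63/(0.85 × 6 × 31) = 0.398 in.
Since a = 0.398 ≤ h_f = 5.6 in, the stress block lies entirely in the flange; analyse as a rectangular beam of width b_f.
M_n = T(d − a/2) = 63 × (18.3 − 0.199) = 1140.4 kip·in.
M_n = 1140.4/12 = 95.03 kip·ft.

M_n ≈ 95.0 kip·ft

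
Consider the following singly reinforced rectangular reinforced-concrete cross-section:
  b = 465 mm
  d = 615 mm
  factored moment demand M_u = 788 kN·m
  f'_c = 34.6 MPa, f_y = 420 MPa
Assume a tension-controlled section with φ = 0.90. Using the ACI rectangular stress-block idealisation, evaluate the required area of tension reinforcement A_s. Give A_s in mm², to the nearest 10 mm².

A_s ≈ 3740 mm²

M_n = M_u/φ = 788/0.90 = 875.556 kN·m.
With M_n = 0.85 f'_c a b (d − a/2), solve the quadratic for a:
a = d − √(d² − 2M_n/(0.85 f'_c b)) = 615 − √(615² − 2 × 875.556×10⁶/(0.85 × 34.6 × 465)) = 114.82 mm.
A_s = 0.85 f'_c a b / f_y = 0.85 × 34.6 × 114.82 × 465 / 420 = 3738.7 mm².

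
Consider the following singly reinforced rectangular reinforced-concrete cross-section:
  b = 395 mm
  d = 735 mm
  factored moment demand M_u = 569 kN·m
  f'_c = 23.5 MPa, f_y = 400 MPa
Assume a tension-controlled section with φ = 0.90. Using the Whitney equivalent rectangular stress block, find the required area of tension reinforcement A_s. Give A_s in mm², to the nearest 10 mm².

M_n = M_u/φ = 569/0.90 = 632.222 kN·m.
With M_n = 0.85 f'_c a b (d − a/2), solve the quadratic for a:
a = d − √(d² − 2M_n/(0.85 f'_c b)) = 735 − √(735² − 2 × 632.222×10⁶/(0.85 × 23.5 × 395)) = 118.58 mm.
A_s = 0.85 f'_c a b / f_y = 0.85 × 23.5 × 118.58 × 395 / 400 = 2339.0 mm².

A_s ≈ 2340 mm²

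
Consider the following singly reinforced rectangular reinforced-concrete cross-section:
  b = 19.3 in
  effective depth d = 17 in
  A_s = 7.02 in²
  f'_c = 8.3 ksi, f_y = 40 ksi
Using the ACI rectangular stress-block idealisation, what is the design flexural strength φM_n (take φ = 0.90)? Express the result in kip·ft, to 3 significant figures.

φM_n ≈ 336 kip·ft

T = A_s f_y = 7.02 × 40 = 280.8 kips.
a = T/(0.85 f'_c b) = 280.8/(0.85 × 8.3 × 19.3) = 2.062 in.
M_n = T(d − a/2) = 280.8 × (17 − 1.031) = 4484.1 kip·in = 4484.1/12 = 373.68 kip·ft.
φM_n = 0.90 × 373.68 = 336.31 kip·ft.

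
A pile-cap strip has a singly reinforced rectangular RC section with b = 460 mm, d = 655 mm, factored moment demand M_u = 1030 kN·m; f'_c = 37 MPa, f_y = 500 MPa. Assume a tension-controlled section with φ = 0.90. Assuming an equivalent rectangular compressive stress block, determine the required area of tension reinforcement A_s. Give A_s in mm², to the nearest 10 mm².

M_n = M_u/φ = 1030/0.90 = 1144.44 kN·m.
With M_n = 0.85 f'_c a b (d − a/2), solve the quadratic for a:
a = d − √(d² − 2M_n/(0.85 f'_c b)) = 655 − √(655² − 2 × 1144.44×10⁶/(0.85 × 37 × 460)) = 134.60 mm.
A_s = 0.85 f'_c a b / f_y = 0.85 × 37 × 134.60 × 460 / 500 = 3894.5 mm².

A_s ≈ 3890 mm²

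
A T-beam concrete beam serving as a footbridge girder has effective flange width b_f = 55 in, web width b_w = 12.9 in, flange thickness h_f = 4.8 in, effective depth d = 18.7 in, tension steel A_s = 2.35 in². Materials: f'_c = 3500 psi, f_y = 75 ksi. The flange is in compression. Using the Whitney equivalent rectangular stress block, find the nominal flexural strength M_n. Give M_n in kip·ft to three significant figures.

Tension: T = A_s f_y = 2.35 × 75 = 176.25 kips.
Try a within the flange: a = T/(0.85 f'_c b_f) = 176.25/(0.85 × 3.5 × 55) = 1.077 in.
Since a = 1.077 ≤ h_f = 4.8 in, the stress block lies entirely in the flange; analyse as a rectangular beam of width b_f.
M_n = T(d − a/2) = 176.25 × (18.7 − 0.5385) = 3201.0 kip·in.
M_n = 3201.0/12 = 266.75 kip·ft.

M_n ≈ 267 kip·ft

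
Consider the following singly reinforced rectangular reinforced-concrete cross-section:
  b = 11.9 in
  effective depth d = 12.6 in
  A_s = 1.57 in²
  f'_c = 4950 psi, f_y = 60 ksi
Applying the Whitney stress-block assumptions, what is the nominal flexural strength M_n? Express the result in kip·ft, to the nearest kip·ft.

M_n ≈ 92 kip·ft

T = A_s f_y = 1.57 × 60 = 94.2 kips.
a = T/(0.85 f'_c b) = 94.2/(0.85 × 4.95 × 11.9) = 1.881 in.
M_n = T(d − a/2) = 94.2 × (12.6 − 0.9405) = 1098.3 kip·in = 1098.3/12 = 91.53 kip·ft.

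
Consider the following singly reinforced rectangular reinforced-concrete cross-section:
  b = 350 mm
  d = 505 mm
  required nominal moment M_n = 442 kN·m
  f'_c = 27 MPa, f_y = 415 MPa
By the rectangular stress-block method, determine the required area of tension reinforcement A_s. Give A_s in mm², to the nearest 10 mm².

With M_n = 0.85 f'_c a b (d − a/2), solve the quadratic for a:
a = d − √(d² − 2M_n/(0.85 f'_c b)) = 505 − √(505² − 2 × 442×10⁶/(0.85 × 27 × 350)) = 124.25 mm.
A_s = 0.85 f'_c a b / f_y = 0.85 × 27 × 124.25 × 350 / 415 = 2404.9 mm².

A_s ≈ 2400 mm²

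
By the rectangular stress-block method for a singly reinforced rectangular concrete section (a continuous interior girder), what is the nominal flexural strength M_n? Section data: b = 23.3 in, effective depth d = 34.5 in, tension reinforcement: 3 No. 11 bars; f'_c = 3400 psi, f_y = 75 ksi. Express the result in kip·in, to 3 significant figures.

M_n ≈ 11200 kip·in

A_s = 3 × 1.56 = 4.68 in².
T = A_s f_y = 4.68 × 75 = 351 kips.
a = T/(0.85 f'_c b) = 351/(0.85 × 3.4 × 23.3) = 5.213 in.
M_n = T(d − a/2) = 351 × (34.5 − 2.6065) = 11194.6 kip·in.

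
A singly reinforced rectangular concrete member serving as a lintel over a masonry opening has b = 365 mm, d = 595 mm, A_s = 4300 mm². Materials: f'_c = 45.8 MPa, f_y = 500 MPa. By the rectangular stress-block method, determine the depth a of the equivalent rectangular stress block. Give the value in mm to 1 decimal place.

T = A_s f_y = 4300 × 500 = 2150000 N = 2150 kN.
Setting C = 0.85 f'_c a b equal to T: a = 2150000/(0.85 × 45.8 × 365) = 151.3 mm.

a ≈ 151.3 mm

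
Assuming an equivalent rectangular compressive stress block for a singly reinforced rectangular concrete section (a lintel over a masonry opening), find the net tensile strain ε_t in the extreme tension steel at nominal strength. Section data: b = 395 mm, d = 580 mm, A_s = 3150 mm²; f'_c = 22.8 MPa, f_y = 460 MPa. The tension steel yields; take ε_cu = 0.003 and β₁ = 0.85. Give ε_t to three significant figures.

ε_t ≈ 0.00481

a = A_s f_y/(0.85 f'_c b) = 189.29 mm.
β₁ = 0.85, so c = a/β₁ = 189.29/0.85 = 222.69 mm.
From the linear strain diagram with ε_cu = 0.003: ε_t = 0.003 (d − c)/c = 0.003 × (580 − 222.69)/222.69 = 0.00481.
ε_t is between 0.004 and 0.005 — transition zone.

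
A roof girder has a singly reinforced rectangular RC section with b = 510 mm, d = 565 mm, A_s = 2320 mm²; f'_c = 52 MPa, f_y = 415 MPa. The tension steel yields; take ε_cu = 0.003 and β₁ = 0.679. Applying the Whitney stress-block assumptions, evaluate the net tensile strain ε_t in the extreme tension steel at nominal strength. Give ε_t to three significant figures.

ε_t ≈ 0.0239

a = A_s f_y/(0.85 f'_c b) = 42.71 mm.
β₁ = 0.679, so c = a/β₁ = 42.71/0.679 = 62.90 mm.
From the linear strain diagram with ε_cu = 0.003: ε_t = 0.003 (d − c)/c = 0.003 × (565 − 62.90)/62.90 = 0.0239.
Since ε_t ≥ 0.005, the section is tension-controlled.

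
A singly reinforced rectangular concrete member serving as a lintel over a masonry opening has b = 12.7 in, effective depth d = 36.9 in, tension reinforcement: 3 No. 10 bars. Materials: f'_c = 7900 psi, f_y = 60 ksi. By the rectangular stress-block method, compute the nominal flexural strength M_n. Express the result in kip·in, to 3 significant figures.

M_n ≈ 8130 kip·in

A_s = 3 × 1.27 = 3.81 in².
T = A_s f_y = 3.81 × 60 = 228.6 kips.
a = T/(0.85 f'_c b) = 228.6/(0.85 × 7.9 × 12.7) = 2.681 in.
M_n = T(d − a/2) = 228.6 × (36.9 − 1.3405) = 8128.9 kip·in.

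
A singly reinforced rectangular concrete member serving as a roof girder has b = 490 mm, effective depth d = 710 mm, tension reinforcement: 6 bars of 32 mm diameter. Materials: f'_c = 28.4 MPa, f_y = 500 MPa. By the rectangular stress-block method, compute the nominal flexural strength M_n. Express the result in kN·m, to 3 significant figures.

A_s = 6 × 804 = 4824 mm².
T = A_s f_y = 4824 × 500 = 2412000 N = 2412 kN.
From C = T: a = T/(0.85 f'_c b) = 2412000/(0.85 × 28.4 × 490) = 203.91 mm.
M_n = T(d − a/2) = 2412 kN × (710 − 101.955) mm = 1466.60 kN·m.

M_n ≈ 1470 kN·m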